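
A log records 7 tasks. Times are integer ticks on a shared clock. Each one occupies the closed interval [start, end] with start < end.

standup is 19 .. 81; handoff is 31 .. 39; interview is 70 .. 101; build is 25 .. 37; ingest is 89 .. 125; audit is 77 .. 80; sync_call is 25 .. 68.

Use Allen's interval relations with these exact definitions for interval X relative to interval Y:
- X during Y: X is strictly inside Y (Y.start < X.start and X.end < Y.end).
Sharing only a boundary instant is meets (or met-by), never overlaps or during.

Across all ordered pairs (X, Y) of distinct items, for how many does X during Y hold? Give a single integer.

6

Checking all 42 ordered pairs for relation 'during'; matching pairs in alphabetical order:
(audit, interview): audit during interview ✓
(audit, standup): audit during standup ✓
(build, standup): build during standup ✓
(handoff, standup): handoff during standup ✓
(handoff, sync_call): handoff during sync_call ✓
(sync_call, standup): sync_call during standup ✓
Count: 6.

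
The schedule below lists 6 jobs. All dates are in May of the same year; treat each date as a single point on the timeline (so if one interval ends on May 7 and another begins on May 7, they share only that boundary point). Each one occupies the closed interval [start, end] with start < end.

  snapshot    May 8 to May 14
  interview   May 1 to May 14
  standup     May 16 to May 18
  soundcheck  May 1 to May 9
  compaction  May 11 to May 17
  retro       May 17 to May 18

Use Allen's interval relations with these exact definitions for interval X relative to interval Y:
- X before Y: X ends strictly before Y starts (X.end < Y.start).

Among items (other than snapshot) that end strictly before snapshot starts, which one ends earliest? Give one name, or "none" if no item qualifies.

none

Target snapshot = [May 8, May 14].
compaction [May 11, May 17] → overlapped-by → excluded.
interview [May 1, May 14] → finished-by → excluded.
retro [May 17, May 18] → after → excluded.
soundcheck [May 1, May 9] → overlaps → excluded.
standup [May 16, May 18] → after → excluded.
No candidates → none.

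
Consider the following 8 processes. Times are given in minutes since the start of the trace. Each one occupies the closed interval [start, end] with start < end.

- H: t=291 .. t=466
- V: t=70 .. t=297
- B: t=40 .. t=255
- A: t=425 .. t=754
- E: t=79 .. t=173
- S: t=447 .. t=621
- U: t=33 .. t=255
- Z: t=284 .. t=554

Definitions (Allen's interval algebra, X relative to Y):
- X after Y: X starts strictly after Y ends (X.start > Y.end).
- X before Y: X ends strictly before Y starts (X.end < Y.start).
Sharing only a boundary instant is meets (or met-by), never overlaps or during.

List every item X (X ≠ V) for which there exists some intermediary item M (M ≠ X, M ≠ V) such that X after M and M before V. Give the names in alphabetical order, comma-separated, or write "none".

Target V = [t=70, t=297].
Intermediaries M with M before V: none.
Union: none.

none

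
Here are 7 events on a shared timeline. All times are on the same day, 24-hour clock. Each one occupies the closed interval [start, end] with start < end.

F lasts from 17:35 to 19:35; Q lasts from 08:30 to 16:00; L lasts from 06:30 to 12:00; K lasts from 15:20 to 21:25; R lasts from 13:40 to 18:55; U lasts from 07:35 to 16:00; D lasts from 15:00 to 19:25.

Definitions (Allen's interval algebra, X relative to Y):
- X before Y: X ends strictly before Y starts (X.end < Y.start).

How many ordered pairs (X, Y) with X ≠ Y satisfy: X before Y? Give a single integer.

6

Checking all 42 ordered pairs for relation 'before'; matching pairs in alphabetical order:
(L, D): L before D ✓
(L, F): L before F ✓
(L, K): L before K ✓
(L, R): L before R ✓
(Q, F): Q before F ✓
(U, F): U before F ✓
Count: 6.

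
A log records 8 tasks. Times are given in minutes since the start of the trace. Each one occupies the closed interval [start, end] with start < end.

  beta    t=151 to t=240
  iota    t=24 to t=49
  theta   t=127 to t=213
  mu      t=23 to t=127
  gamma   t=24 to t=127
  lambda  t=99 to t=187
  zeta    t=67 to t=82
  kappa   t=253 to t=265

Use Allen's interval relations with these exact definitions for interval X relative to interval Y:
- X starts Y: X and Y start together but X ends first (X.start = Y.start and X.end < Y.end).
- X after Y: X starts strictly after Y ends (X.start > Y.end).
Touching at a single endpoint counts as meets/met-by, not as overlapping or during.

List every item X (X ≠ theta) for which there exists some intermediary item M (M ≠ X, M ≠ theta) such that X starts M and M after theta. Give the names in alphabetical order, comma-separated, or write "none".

none

Target theta = [t=127, t=213].
Intermediaries M with M after theta: kappa.
Via kappa — items with X starts kappa: none.
Union: none.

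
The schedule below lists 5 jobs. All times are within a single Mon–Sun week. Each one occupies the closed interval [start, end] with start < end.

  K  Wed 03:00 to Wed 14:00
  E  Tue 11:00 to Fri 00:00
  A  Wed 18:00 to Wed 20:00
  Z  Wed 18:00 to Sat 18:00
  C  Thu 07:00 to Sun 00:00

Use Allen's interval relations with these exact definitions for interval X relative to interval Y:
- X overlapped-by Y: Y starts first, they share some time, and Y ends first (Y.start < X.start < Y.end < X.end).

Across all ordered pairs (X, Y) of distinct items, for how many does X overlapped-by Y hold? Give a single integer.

3

Checking all 20 ordered pairs for relation 'overlapped-by'; matching pairs in alphabetical order:
(C, E): C overlapped-by E ✓
(C, Z): C overlapped-by Z ✓
(Z, E): Z overlapped-by E ✓
Count: 3.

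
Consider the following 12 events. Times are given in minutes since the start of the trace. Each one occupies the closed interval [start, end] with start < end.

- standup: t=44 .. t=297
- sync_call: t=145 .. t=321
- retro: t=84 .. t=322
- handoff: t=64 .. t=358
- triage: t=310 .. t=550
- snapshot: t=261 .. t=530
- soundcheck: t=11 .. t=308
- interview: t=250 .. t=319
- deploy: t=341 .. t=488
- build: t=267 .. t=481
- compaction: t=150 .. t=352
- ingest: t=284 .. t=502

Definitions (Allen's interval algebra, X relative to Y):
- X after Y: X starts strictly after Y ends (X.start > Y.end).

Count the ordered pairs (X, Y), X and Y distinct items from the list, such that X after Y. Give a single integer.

7

Checking all 132 ordered pairs for relation 'after'; matching pairs in alphabetical order:
(deploy, interview): deploy after interview ✓
(deploy, retro): deploy after retro ✓
(deploy, soundcheck): deploy after soundcheck ✓
(deploy, standup): deploy after standup ✓
(deploy, sync_call): deploy after sync_call ✓
(triage, soundcheck): triage after soundcheck ✓
(triage, standup): triage after standup ✓
Count: 7.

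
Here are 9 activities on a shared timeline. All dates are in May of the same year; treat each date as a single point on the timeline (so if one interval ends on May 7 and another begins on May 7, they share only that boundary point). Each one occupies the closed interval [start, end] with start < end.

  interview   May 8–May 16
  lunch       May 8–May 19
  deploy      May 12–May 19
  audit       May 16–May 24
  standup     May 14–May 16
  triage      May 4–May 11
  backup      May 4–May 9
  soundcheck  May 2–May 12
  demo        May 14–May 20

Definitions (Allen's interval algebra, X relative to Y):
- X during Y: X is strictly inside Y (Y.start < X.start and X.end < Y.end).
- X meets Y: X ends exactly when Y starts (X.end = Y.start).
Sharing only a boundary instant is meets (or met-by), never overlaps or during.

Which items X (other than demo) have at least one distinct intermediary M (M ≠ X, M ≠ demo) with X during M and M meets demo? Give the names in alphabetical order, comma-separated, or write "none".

none

Target demo = [May 14, May 20].
Intermediaries M with M meets demo: none.
Union: none.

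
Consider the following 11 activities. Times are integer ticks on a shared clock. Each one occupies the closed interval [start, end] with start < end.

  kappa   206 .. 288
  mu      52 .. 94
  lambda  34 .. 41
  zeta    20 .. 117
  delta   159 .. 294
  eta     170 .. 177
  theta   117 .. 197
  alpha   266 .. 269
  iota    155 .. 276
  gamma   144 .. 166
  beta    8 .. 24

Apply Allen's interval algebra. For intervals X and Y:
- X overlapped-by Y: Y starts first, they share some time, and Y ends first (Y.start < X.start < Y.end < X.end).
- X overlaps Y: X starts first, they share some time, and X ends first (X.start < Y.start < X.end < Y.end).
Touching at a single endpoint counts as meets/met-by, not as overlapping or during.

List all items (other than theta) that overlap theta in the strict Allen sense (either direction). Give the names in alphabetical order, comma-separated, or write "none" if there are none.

delta, iota

Target theta = [117, 197].
alpha [266, 269] → after → no.
beta [8, 24] → before → no.
delta [159, 294] → overlapped-by → yes.
eta [170, 177] → during → no.
gamma [144, 166] → during → no.
iota [155, 276] → overlapped-by → yes.
kappa [206, 288] → after → no.
lambda [34, 41] → before → no.
mu [52, 94] → before → no.
zeta [20, 117] → meets → no.
Result: delta, iota.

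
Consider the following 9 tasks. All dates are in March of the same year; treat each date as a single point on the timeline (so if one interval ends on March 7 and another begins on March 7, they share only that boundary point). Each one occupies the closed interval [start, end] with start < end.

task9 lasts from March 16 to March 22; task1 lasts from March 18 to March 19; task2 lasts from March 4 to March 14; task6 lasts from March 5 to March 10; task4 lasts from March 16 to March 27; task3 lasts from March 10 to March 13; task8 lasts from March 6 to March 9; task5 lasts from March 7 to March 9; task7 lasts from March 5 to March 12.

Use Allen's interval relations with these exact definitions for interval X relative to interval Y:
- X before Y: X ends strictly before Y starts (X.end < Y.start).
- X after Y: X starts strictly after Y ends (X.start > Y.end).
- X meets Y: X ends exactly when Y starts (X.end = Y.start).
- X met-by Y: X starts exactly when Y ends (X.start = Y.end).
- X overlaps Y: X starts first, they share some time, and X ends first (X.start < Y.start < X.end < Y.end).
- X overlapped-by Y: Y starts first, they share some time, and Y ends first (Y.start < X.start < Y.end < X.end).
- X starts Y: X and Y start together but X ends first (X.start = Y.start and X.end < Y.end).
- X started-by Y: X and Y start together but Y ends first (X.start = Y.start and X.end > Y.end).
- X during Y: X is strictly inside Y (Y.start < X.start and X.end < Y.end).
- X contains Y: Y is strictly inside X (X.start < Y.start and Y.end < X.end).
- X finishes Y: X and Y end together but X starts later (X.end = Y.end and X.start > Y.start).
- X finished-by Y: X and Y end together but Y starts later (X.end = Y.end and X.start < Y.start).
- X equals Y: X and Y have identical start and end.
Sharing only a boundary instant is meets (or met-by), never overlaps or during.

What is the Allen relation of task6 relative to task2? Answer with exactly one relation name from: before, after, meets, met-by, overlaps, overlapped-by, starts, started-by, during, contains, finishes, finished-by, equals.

during

task6 = [March 5, March 10]; task2 = [March 4, March 14].
Compare endpoints: task6.start > task2.start, task6.start < task2.end, task6.end > task2.start, task6.end < task2.end.
That pattern is 'during'.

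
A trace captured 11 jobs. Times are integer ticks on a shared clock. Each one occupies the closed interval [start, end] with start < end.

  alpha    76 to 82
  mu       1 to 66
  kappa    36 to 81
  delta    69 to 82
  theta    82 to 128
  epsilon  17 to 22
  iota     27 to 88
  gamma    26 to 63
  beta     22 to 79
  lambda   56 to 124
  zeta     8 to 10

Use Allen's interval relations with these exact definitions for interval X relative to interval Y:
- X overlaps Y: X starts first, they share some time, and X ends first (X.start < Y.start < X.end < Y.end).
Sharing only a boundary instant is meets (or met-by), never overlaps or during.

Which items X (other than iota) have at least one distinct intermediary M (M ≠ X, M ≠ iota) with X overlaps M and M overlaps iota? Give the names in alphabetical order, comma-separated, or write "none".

mu

Target iota = [27, 88].
Intermediaries M with M overlaps iota: beta, gamma, mu.
Via beta — items with X overlaps beta: mu.
Via gamma — items with X overlaps gamma: none.
Via mu — items with X overlaps mu: none.
Union: mu.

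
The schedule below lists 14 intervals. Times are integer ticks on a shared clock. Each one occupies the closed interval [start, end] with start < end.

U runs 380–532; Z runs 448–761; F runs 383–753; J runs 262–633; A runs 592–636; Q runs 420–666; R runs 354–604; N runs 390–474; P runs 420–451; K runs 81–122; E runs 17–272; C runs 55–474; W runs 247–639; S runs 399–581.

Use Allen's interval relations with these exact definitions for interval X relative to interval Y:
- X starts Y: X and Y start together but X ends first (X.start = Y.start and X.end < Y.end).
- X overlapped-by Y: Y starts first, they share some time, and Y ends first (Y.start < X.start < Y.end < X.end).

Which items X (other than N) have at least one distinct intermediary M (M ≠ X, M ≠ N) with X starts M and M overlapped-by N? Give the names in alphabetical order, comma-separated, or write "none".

Target N = [390, 474].
Intermediaries M with M overlapped-by N: Q, S, Z.
Via Q — items with X starts Q: P.
Via S — items with X starts S: none.
Via Z — items with X starts Z: none.
Union: P.

P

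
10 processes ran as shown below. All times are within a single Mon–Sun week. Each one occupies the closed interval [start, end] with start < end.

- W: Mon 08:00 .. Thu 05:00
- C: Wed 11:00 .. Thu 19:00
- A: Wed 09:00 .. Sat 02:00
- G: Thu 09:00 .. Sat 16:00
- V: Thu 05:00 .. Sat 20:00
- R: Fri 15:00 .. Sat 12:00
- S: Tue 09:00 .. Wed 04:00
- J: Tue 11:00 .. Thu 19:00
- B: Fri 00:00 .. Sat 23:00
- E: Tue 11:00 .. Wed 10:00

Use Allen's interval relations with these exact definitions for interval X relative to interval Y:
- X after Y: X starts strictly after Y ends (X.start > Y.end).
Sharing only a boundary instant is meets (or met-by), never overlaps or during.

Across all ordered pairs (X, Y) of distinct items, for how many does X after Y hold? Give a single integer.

Checking all 90 ordered pairs for relation 'after'; matching pairs in alphabetical order:
(A, S): A after S ✓
(B, C): B after C ✓
(B, E): B after E ✓
(B, J): B after J ✓
(B, S): B after S ✓
(B, W): B after W ✓
(C, E): C after E ✓
(C, S): C after S ✓
(G, E): G after E ✓
(G, S): G after S ✓
(G, W): G after W ✓
(R, C): R after C ✓
(R, E): R after E ✓
(R, J): R after J ✓
(R, S): R after S ✓
(R, W): R after W ✓
(V, E): V after E ✓
(V, S): V after S ✓
Count: 18.

18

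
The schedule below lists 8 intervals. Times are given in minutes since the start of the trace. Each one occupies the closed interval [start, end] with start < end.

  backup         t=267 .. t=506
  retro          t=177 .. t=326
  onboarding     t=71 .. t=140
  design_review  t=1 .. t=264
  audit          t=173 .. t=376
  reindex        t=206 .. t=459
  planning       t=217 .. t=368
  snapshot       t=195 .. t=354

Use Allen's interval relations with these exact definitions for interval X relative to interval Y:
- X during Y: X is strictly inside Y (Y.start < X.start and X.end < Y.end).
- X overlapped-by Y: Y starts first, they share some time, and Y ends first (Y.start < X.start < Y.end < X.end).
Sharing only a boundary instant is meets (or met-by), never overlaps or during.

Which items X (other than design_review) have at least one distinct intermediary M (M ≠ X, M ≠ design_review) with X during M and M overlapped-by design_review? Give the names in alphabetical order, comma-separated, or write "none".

planning, retro, snapshot

Target design_review = [t=1, t=264].
Intermediaries M with M overlapped-by design_review: audit, planning, reindex, retro, snapshot.
Via audit — items with X during audit: planning, retro, snapshot.
Via planning — items with X during planning: none.
Via reindex — items with X during reindex: planning.
Via retro — items with X during retro: none.
Via snapshot — items with X during snapshot: none.
Union: planning, retro, snapshot.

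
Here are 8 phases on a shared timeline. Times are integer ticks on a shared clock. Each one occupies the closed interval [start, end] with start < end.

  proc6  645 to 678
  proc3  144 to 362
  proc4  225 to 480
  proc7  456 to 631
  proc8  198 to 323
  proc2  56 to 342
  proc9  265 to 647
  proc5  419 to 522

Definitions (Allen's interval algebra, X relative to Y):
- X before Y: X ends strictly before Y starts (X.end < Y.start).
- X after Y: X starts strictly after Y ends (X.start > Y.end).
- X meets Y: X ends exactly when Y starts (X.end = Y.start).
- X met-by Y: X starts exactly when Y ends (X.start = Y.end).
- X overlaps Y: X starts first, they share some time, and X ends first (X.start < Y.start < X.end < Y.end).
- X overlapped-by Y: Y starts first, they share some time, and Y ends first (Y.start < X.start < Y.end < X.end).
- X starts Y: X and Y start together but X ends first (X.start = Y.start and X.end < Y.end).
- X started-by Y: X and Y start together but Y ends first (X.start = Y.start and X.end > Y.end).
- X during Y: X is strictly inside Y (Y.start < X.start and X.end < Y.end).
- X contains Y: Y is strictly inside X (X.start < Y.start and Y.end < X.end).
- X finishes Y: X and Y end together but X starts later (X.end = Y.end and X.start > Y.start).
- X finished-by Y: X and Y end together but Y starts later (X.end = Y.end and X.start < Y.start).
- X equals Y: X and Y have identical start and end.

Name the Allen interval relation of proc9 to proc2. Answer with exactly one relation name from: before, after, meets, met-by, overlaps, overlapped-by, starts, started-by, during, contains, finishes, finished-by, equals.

overlapped-by

proc9 = [265, 647]; proc2 = [56, 342].
Compare endpoints: proc9.start > proc2.start, proc9.start < proc2.end, proc9.end > proc2.start, proc9.end > proc2.end.
That pattern is 'overlapped-by'.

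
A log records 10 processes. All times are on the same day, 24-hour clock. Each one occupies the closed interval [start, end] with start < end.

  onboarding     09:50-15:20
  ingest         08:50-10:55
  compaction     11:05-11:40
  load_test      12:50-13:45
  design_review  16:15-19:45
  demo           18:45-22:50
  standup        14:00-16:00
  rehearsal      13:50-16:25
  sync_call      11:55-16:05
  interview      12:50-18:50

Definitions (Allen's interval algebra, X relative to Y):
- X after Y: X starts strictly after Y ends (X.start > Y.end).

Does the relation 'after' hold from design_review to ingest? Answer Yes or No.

Yes

design_review = [16:15, 19:45], ingest = [08:50, 10:55].
Actual relation of design_review to ingest: after.
Asked whether 'after' holds → Yes.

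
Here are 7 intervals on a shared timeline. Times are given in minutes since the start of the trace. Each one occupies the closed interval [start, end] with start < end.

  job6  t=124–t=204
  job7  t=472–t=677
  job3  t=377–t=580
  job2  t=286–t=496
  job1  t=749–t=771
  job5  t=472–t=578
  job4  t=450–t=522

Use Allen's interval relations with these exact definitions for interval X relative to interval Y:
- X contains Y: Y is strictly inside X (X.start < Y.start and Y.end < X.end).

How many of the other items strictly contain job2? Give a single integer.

Target job2 = [t=286, t=496].
job1 [t=749, t=771] → after → no.
job3 [t=377, t=580] → overlapped-by → no.
job4 [t=450, t=522] → overlapped-by → no.
job5 [t=472, t=578] → overlapped-by → no.
job6 [t=124, t=204] → before → no.
job7 [t=472, t=677] → overlapped-by → no.
Total: 0.

0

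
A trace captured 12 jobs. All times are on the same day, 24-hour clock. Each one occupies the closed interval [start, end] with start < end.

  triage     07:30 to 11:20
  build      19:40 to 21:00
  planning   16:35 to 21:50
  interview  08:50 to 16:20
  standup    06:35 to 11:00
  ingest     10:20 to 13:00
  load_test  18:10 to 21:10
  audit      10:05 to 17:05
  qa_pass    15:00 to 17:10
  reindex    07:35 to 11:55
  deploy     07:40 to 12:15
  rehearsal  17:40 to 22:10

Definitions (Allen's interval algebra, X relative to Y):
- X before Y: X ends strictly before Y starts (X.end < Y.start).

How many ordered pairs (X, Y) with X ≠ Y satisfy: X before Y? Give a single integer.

35

Checking all 132 ordered pairs for relation 'before'; matching pairs in alphabetical order:
(audit, build): audit before build ✓
(audit, load_test): audit before load_test ✓
(audit, rehearsal): audit before rehearsal ✓
(deploy, build): deploy before build ✓
(deploy, load_test): deploy before load_test ✓
(deploy, planning): deploy before planning ✓
(deploy, qa_pass): deploy before qa_pass ✓
(deploy, rehearsal): deploy before rehearsal ✓
(ingest, build): ingest before build ✓
(ingest, load_test): ingest before load_test ✓
(ingest, planning): ingest before planning ✓
(ingest, qa_pass): ingest before qa_pass ✓
(ingest, rehearsal): ingest before rehearsal ✓
(interview, build): interview before build ✓
(interview, load_test): interview before load_test ✓
(interview, planning): interview before planning ✓
(interview, rehearsal): interview before rehearsal ✓
(qa_pass, build): qa_pass before build ✓
(qa_pass, load_test): qa_pass before load_test ✓
(qa_pass, rehearsal): qa_pass before rehearsal ✓
(reindex, build): reindex before build ✓
(reindex, load_test): reindex before load_test ✓
(reindex, planning): reindex before planning ✓
(reindex, qa_pass): reindex before qa_pass ✓
... plus 11 further pairs not listed.
Count: 35.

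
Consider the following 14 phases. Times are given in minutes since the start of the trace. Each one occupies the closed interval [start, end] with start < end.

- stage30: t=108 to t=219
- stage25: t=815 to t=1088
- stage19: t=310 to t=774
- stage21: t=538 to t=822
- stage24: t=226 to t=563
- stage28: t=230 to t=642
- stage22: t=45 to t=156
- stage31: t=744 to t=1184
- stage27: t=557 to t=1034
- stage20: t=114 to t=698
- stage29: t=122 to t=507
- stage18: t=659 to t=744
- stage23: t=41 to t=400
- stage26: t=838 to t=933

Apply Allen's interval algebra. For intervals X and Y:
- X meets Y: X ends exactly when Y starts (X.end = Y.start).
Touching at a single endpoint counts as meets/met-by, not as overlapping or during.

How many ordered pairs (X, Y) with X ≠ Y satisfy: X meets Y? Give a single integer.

Checking all 182 ordered pairs for relation 'meets'; matching pairs in alphabetical order:
(stage18, stage31): stage18 meets stage31 ✓
Count: 1.

1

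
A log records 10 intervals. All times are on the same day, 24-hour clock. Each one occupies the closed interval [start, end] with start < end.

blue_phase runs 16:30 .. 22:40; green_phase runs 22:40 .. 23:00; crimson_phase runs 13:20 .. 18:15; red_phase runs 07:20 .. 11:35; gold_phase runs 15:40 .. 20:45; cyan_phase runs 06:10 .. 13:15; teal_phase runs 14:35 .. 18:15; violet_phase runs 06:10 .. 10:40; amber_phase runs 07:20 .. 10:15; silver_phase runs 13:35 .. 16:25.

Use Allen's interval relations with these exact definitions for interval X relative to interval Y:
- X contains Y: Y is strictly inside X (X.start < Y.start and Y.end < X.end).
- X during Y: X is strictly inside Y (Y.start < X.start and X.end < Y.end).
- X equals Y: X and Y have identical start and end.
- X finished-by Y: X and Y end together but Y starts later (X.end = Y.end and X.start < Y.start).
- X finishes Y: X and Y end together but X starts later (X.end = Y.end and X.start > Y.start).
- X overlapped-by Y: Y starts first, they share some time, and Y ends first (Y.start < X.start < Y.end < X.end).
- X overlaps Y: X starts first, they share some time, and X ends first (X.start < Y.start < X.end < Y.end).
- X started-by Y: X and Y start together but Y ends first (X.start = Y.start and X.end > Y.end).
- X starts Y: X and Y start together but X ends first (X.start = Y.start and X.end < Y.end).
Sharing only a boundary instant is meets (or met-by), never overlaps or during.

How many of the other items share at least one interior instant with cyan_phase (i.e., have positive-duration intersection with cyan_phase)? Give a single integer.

Target cyan_phase = [06:10, 13:15].
amber_phase [07:20, 10:15] → during → counts.
blue_phase [16:30, 22:40] → after → no.
crimson_phase [13:20, 18:15] → after → no.
gold_phase [15:40, 20:45] → after → no.
green_phase [22:40, 23:00] → after → no.
red_phase [07:20, 11:35] → during → counts.
silver_phase [13:35, 16:25] → after → no.
teal_phase [14:35, 18:15] → after → no.
violet_phase [06:10, 10:40] → starts → counts.
Total: 3.

3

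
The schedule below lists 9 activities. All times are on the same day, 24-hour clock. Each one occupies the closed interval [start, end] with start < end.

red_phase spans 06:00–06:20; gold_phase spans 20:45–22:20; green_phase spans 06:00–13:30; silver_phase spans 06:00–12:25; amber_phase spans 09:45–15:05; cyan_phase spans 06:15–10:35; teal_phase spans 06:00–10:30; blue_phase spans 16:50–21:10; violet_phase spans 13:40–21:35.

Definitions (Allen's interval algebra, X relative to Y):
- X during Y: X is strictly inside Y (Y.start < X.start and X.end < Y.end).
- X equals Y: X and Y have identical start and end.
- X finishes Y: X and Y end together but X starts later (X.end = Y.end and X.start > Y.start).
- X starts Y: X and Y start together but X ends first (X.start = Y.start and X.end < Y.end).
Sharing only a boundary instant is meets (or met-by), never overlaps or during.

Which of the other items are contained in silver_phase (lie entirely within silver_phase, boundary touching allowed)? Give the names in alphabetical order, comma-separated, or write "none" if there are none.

cyan_phase, red_phase, teal_phase

Target silver_phase = [06:00, 12:25].
amber_phase [09:45, 15:05] → overlapped-by → no.
blue_phase [16:50, 21:10] → after → no.
cyan_phase [06:15, 10:35] → during → yes.
gold_phase [20:45, 22:20] → after → no.
green_phase [06:00, 13:30] → started-by → no.
red_phase [06:00, 06:20] → starts → yes.
teal_phase [06:00, 10:30] → starts → yes.
violet_phase [13:40, 21:35] → after → no.
Result: cyan_phase, red_phase, teal_phase.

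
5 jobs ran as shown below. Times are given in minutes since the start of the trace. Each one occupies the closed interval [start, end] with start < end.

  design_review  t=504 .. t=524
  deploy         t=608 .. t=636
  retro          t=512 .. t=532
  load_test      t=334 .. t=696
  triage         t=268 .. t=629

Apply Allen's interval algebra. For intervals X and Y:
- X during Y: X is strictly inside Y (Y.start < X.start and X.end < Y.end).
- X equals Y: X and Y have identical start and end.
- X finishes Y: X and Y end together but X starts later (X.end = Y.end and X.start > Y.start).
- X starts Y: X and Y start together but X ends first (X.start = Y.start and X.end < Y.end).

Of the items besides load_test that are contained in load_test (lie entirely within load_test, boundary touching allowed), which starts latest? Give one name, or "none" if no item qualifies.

deploy

Target load_test = [t=334, t=696].
deploy [t=608, t=636] → during → candidate.
design_review [t=504, t=524] → during → candidate.
retro [t=512, t=532] → during → candidate.
triage [t=268, t=629] → overlaps → excluded.
Among candidates, latest start is t=608 → deploy.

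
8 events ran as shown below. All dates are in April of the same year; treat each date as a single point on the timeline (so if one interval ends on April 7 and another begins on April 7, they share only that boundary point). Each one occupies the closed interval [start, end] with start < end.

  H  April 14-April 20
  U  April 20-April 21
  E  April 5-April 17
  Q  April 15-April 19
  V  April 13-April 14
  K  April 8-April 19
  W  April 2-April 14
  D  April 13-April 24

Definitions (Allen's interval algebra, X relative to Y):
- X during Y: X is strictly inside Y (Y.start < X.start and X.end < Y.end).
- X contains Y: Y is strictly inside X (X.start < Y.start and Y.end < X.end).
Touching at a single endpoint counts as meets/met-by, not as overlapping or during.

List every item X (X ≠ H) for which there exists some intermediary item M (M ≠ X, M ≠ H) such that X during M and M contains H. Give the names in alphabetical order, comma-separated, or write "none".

Target H = [April 14, April 20].
Intermediaries M with M contains H: D.
Via D — items with X during D: Q, U.
Union: Q, U.

Q, U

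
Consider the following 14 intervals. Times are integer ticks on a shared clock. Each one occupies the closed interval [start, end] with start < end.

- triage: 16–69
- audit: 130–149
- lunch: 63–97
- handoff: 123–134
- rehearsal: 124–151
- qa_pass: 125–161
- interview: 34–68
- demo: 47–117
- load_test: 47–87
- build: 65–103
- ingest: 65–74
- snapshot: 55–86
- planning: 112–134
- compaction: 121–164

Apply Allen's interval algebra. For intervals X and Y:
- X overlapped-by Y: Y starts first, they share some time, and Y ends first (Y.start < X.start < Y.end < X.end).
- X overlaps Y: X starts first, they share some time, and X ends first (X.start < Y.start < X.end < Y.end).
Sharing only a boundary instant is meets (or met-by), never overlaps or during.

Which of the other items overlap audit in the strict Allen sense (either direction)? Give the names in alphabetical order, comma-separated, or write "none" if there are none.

Target audit = [130, 149].
build [65, 103] → before → no.
compaction [121, 164] → contains → no.
demo [47, 117] → before → no.
handoff [123, 134] → overlaps → yes.
ingest [65, 74] → before → no.
interview [34, 68] → before → no.
load_test [47, 87] → before → no.
lunch [63, 97] → before → no.
planning [112, 134] → overlaps → yes.
qa_pass [125, 161] → contains → no.
rehearsal [124, 151] → contains → no.
snapshot [55, 86] → before → no.
triage [16, 69] → before → no.
Result: handoff, planning.

handoff, planning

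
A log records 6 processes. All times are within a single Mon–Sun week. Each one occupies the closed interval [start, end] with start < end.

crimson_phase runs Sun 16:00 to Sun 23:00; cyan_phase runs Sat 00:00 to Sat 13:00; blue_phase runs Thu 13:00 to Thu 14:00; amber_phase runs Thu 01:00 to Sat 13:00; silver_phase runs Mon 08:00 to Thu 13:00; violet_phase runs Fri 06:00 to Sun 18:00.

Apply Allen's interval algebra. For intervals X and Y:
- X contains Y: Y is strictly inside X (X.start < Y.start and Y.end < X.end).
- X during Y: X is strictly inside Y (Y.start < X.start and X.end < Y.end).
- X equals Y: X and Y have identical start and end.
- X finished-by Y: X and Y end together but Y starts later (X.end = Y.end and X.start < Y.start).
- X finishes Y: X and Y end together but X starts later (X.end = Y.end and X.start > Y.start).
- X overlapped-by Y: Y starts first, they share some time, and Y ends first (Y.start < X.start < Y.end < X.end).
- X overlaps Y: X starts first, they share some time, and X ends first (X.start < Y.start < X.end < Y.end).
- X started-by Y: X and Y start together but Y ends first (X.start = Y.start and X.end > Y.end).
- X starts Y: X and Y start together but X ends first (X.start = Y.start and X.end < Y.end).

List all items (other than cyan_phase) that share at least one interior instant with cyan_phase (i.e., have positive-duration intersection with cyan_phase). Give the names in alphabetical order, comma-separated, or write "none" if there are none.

Target cyan_phase = [Sat 00:00, Sat 13:00].
amber_phase [Thu 01:00, Sat 13:00] → finished-by → yes.
blue_phase [Thu 13:00, Thu 14:00] → before → no.
crimson_phase [Sun 16:00, Sun 23:00] → after → no.
silver_phase [Mon 08:00, Thu 13:00] → before → no.
violet_phase [Fri 06:00, Sun 18:00] → contains → yes.
Result: amber_phase, violet_phase.

amber_phase, violet_phase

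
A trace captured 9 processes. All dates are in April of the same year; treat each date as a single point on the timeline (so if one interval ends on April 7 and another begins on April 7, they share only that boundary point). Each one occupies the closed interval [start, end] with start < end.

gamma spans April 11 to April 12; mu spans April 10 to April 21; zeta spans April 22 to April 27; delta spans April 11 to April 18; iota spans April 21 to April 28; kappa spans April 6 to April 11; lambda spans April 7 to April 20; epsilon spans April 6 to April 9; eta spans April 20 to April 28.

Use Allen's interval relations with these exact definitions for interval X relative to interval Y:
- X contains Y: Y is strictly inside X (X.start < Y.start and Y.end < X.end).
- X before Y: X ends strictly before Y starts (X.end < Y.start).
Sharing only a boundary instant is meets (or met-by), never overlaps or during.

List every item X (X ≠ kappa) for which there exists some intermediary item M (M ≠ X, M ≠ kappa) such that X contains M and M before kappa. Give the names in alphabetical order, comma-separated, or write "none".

none

Target kappa = [April 6, April 11].
Intermediaries M with M before kappa: none.
Union: none.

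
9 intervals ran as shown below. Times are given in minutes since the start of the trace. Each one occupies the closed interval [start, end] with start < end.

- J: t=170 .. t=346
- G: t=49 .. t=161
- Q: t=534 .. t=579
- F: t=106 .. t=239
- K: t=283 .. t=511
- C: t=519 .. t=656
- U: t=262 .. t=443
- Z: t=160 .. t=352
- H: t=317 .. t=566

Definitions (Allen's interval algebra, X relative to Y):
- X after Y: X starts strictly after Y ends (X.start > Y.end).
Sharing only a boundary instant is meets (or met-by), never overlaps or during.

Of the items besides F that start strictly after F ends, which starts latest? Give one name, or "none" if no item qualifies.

Target F = [t=106, t=239].
C [t=519, t=656] → after → candidate.
G [t=49, t=161] → overlaps → excluded.
H [t=317, t=566] → after → candidate.
J [t=170, t=346] → overlapped-by → excluded.
K [t=283, t=511] → after → candidate.
Q [t=534, t=579] → after → candidate.
U [t=262, t=443] → after → candidate.
Z [t=160, t=352] → overlapped-by → excluded.
Among candidates, latest start is t=534 → Q.

Q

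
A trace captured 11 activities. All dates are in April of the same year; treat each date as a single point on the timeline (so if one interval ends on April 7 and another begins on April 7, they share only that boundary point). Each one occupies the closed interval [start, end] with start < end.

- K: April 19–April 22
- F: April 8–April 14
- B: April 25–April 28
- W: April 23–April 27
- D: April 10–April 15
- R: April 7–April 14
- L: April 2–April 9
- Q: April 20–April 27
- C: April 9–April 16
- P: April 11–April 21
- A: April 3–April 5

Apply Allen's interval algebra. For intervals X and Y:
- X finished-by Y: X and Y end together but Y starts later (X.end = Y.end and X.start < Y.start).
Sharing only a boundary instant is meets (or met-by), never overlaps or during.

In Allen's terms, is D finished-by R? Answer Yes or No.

D = [April 10, April 15], R = [April 7, April 14].
Actual relation of D to R: overlapped-by.
Asked whether 'finished-by' holds → No.

No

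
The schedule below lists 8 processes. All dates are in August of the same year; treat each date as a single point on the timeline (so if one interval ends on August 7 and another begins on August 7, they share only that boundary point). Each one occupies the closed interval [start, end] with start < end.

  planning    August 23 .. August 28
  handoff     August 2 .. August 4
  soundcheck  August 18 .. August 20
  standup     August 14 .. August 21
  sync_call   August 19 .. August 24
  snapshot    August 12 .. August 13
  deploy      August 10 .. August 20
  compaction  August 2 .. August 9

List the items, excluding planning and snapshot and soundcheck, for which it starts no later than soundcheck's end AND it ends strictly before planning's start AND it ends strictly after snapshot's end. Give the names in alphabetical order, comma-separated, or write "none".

Conditions: its start is no later than soundcheck's end (X.start <= August 20) AND its end is strictly before planning's start (X.end < August 23) AND its end is strictly after snapshot's end (X.end > August 13).
compaction: start August 2 <= August 20? ✓; end August 9 < August 23? ✓; end August 9 > August 13? ✗ → no.
deploy: start August 10 <= August 20? ✓; end August 20 < August 23? ✓; end August 20 > August 13? ✓ → yes.
handoff: start August 2 <= August 20? ✓; end August 4 < August 23? ✓; end August 4 > August 13? ✗ → no.
standup: start August 14 <= August 20? ✓; end August 21 < August 23? ✓; end August 21 > August 13? ✓ → yes.
sync_call: start August 19 <= August 20? ✓; end August 24 < August 23? ✗; end August 24 > August 13? ✓ → no.
Result: deploy, standup.

deploy, standup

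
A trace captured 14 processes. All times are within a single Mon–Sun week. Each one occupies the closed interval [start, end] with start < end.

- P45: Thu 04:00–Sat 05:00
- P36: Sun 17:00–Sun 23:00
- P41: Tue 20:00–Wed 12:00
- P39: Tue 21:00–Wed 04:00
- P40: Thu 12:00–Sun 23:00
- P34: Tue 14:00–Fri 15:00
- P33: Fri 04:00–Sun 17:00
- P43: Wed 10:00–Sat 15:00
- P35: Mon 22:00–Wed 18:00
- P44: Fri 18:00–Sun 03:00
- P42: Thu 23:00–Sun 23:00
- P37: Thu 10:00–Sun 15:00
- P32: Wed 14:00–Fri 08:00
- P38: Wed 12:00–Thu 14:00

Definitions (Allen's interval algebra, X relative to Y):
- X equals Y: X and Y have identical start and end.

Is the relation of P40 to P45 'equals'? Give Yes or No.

P40 = [Thu 12:00, Sun 23:00], P45 = [Thu 04:00, Sat 05:00].
Actual relation of P40 to P45: overlapped-by.
Asked whether 'equals' holds → No.

No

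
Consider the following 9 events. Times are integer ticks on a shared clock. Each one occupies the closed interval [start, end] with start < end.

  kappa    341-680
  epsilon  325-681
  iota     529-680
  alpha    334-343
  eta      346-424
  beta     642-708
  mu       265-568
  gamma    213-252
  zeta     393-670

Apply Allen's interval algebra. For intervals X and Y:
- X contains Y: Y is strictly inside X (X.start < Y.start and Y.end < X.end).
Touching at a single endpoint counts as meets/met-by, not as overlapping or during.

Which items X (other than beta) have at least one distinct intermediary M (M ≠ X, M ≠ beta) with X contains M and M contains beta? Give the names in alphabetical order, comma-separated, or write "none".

none

Target beta = [642, 708].
Intermediaries M with M contains beta: none.
Union: none.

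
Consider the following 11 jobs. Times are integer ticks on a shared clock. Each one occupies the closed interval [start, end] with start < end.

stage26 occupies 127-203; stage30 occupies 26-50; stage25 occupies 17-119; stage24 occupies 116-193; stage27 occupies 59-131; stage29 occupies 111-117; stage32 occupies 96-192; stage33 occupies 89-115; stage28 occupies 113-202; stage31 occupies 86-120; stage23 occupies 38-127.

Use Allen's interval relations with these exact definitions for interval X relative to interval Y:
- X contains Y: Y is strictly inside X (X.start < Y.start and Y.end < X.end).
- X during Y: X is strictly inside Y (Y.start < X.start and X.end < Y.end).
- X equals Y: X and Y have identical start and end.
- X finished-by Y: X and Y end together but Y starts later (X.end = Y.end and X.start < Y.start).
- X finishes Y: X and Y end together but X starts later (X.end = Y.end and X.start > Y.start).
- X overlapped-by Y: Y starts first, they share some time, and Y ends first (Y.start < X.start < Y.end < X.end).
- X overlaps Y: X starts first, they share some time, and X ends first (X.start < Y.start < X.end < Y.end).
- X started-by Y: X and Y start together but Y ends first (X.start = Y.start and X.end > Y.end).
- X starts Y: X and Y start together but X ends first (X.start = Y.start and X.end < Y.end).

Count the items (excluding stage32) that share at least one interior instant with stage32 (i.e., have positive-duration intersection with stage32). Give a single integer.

9

Target stage32 = [96, 192].
stage23 [38, 127] → overlaps → counts.
stage24 [116, 193] → overlapped-by → counts.
stage25 [17, 119] → overlaps → counts.
stage26 [127, 203] → overlapped-by → counts.
stage27 [59, 131] → overlaps → counts.
stage28 [113, 202] → overlapped-by → counts.
stage29 [111, 117] → during → counts.
stage30 [26, 50] → before → no.
stage31 [86, 120] → overlaps → counts.
stage33 [89, 115] → overlaps → counts.
Total: 9.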